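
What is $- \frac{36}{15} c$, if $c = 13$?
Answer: $- \frac{156}{5} \approx -31.2$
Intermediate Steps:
$- \frac{36}{15} c = - \frac{36}{15} \cdot 13 = \left(-36\right) \frac{1}{15} \cdot 13 = \left(- \frac{12}{5}\right) 13 = - \frac{156}{5}$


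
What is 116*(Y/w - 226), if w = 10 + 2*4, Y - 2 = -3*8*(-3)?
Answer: -231652/9 ≈ -25739.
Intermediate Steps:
Y = 74 (Y = 2 - 3*8*(-3) = 2 - 24*(-3) = 2 + 72 = 74)
w = 18 (w = 10 + 8 = 18)
116*(Y/w - 226) = 116*(74/18 - 226) = 116*(74*(1/18) - 226) = 116*(37/9 - 226) = 116*(-1997/9) = -231652/9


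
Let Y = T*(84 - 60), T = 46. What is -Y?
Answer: -1104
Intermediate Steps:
Y = 1104 (Y = 46*(84 - 60) = 46*24 = 1104)
-Y = -1*1104 = -1104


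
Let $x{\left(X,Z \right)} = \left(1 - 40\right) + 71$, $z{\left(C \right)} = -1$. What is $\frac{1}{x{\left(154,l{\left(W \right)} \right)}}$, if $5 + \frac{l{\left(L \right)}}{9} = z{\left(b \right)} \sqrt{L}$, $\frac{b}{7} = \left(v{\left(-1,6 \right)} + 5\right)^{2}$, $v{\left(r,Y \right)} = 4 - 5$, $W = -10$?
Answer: $\frac{1}{32} \approx 0.03125$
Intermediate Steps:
$v{\left(r,Y \right)} = -1$
$b = 112$ ($b = 7 \left(-1 + 5\right)^{2} = 7 \cdot 4^{2} = 7 \cdot 16 = 112$)
$l{\left(L \right)} = -45 - 9 \sqrt{L}$ ($l{\left(L \right)} = -45 + 9 \left(- \sqrt{L}\right) = -45 - 9 \sqrt{L}$)
$x{\left(X,Z \right)} = 32$ ($x{\left(X,Z \right)} = -39 + 71 = 32$)
$\frac{1}{x{\left(154,l{\left(W \right)} \right)}} = \frac{1}{32}$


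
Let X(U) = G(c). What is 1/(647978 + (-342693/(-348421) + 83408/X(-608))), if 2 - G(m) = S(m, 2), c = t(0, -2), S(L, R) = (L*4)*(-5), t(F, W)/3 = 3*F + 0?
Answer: 348421/240300034815 ≈ 1.4499e-6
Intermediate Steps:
t(F, W) = 9*F (t(F, W) = 3*(3*F + 0) = 3*(3*F) = 9*F)
S(L, R) = -20*L (S(L, R) = (4*L)*(-5) = -20*L)
c = 0 (c = 9*0 = 0)
G(m) = 2 + 20*m (G(m) = 2 - (-20)*m = 2 + 20*m)
X(U) = 2 (X(U) = 2 + 20*0 = 2 + 0 = 2)
1/(647978 + (-342693/(-348421) + 83408/X(-608))) = 1/(647978 + (-342693/(-348421) + 83408/2)) = 1/(647978 + (-342693*(-1/348421) + 83408*(½))) = 1/(647978 + (342693/348421 + 41704)) = 1/(647978 + 14530892077/348421) = 1/(240300034815/348421) = 348421/240300034815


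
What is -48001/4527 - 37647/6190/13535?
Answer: -4021773409619/379279529550 ≈ -10.604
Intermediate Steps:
-48001/4527 - 37647/6190/13535 = -48001*1/4527 - 37647*1/6190*(1/13535) = -48001/4527 - 37647/6190*1/13535 = -48001/4527 - 37647/83781650 = -4021773409619/379279529550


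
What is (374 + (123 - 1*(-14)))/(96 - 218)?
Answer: -511/122 ≈ -4.1885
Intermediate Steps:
(374 + (123 - 1*(-14)))/(96 - 218) = (374 + (123 + 14))/(-122) = (374 + 137)*(-1/122) = 511*(-1/122) = -511/122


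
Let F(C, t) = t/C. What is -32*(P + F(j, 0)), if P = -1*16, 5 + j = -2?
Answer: 512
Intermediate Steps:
j = -7 (j = -5 - 2 = -7)
P = -16
-32*(P + F(j, 0)) = -32*(-16 + 0/(-7)) = -32*(-16 + 0*(-⅐)) = -32*(-16 + 0) = -32*(-16) = 512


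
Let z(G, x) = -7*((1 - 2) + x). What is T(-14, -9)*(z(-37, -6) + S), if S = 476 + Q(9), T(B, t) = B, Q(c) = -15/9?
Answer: -21980/3 ≈ -7326.7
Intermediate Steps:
Q(c) = -5/3 (Q(c) = -15*⅑ = -5/3)
S = 1423/3 (S = 476 - 5/3 = 1423/3 ≈ 474.33)
z(G, x) = 7 - 7*x (z(G, x) = -7*(-1 + x) = 7 - 7*x)
T(-14, -9)*(z(-37, -6) + S) = -14*((7 - 7*(-6)) + 1423/3) = -14*((7 + 42) + 1423/3) = -14*(49 + 1423/3) = -14*1570/3 = -21980/3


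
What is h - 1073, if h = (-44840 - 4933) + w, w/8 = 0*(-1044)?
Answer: -50846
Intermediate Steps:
w = 0 (w = 8*(0*(-1044)) = 8*0 = 0)
h = -49773 (h = (-44840 - 4933) + 0 = -49773 + 0 = -49773)
h - 1073 = -49773 - 1073 = -50846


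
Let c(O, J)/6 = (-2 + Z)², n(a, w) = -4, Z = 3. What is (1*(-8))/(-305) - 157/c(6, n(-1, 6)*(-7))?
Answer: -47837/1830 ≈ -26.140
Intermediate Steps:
c(O, J) = 6 (c(O, J) = 6*(-2 + 3)² = 6*1² = 6*1 = 6)
(1*(-8))/(-305) - 157/c(6, n(-1, 6)*(-7)) = (1*(-8))/(-305) - 157/6 = -8*(-1/305) - 157*⅙ = 8/305 - 157/6 = -47837/1830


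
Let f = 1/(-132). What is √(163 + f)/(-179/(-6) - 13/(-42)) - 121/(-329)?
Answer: 121/329 + 7*√709995/13926 ≈ 0.79133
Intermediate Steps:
f = -1/132 ≈ -0.0075758
√(163 + f)/(-179/(-6) - 13/(-42)) - 121/(-329) = √(163 - 1/132)/(-179/(-6) - 13/(-42)) - 121/(-329) = √(21515/132)/(-179*(-⅙) - 13*(-1/42)) - 121*(-1/329) = (√709995/66)/(179/6 + 13/42) + 121/329 = (√709995/66)/(211/7) + 121/329 = (√709995/66)*(7/211) + 121/329 = 7*√709995/13926 + 121/329 = 121/329 + 7*√709995/13926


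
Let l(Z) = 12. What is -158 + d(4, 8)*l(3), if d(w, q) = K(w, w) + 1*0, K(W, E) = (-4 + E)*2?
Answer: -158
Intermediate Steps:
K(W, E) = -8 + 2*E
d(w, q) = -8 + 2*w (d(w, q) = (-8 + 2*w) + 1*0 = (-8 + 2*w) + 0 = -8 + 2*w)
-158 + d(4, 8)*l(3) = -158 + (-8 + 2*4)*12 = -158 + (-8 + 8)*12 = -158 + 0*12 = -158 + 0 = -158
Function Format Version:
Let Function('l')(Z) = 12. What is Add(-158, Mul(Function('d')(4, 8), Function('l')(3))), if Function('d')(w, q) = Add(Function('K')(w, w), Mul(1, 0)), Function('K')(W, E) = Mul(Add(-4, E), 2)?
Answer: -158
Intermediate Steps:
Function('K')(W, E) = Add(-8, Mul(2, E))
Function('d')(w, q) = Add(-8, Mul(2, w)) (Function('d')(w, q) = Add(Add(-8, Mul(2, w)), Mul(1, 0)) = Add(Add(-8, Mul(2, w)), 0) = Add(-8, Mul(2, w)))
Add(-158, Mul(Function('d')(4, 8), Function('l')(3))) = Add(-158, Mul(Add(-8, Mul(2, 4)), 12)) = Add(-158, Mul(Add(-8, 8), 12)) = Add(-158, Mul(0, 12)) = Add(-158, 0) = -158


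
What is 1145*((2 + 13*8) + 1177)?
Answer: 1469035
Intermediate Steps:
1145*((2 + 13*8) + 1177) = 1145*((2 + 104) + 1177) = 1145*(106 + 1177) = 1145*1283 = 1469035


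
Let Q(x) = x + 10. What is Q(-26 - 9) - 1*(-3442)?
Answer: 3417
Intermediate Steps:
Q(x) = 10 + x
Q(-26 - 9) - 1*(-3442) = (10 + (-26 - 9)) - 1*(-3442) = (10 - 35) + 3442 = -25 + 3442 = 3417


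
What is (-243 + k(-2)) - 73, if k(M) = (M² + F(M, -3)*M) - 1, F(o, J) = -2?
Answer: -309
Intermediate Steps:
k(M) = -1 + M² - 2*M (k(M) = (M² - 2*M) - 1 = -1 + M² - 2*M)
(-243 + k(-2)) - 73 = (-243 + (-1 + (-2)² - 2*(-2))) - 73 = (-243 + (-1 + 4 + 4)) - 73 = (-243 + 7) - 73 = -236 - 73 = -309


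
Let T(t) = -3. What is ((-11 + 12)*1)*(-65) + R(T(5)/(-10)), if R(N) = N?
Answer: -647/10 ≈ -64.700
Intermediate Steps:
((-11 + 12)*1)*(-65) + R(T(5)/(-10)) = ((-11 + 12)*1)*(-65) - 3/(-10) = (1*1)*(-65) - 3*(-⅒) = 1*(-65) + 3/10 = -65 + 3/10 = -647/10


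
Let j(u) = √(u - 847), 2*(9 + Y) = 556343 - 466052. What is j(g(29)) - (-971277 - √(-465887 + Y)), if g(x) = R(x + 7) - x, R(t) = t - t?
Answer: 971277 + I*√1683002/2 + 2*I*√219 ≈ 9.7128e+5 + 678.25*I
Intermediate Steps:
Y = 90273/2 (Y = -9 + (556343 - 466052)/2 = -9 + (½)*90291 = -9 + 90291/2 = 90273/2 ≈ 45137.)
R(t) = 0
g(x) = -x (g(x) = 0 - x = -x)
j(u) = √(-847 + u)
j(g(29)) - (-971277 - √(-465887 + Y)) = √(-847 - 1*29) - (-971277 - √(-465887 + 90273/2)) = √(-847 - 29) - (-971277 - √(-841501/2)) = √(-876) - (-971277 - I*√1683002/2) = 2*I*√219 - (-971277 - I*√1683002/2) = 2*I*√219 + (971277 + I*√1683002/2) = 971277 + I*√1683002/2 + 2*I*√219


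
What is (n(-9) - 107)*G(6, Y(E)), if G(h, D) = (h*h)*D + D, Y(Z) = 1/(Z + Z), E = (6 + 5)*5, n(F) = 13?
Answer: -1739/55 ≈ -31.618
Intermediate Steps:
E = 55 (E = 11*5 = 55)
Y(Z) = 1/(2*Z)
G(h, D) = D + D*h² (G(h, D) = h²*D + D = D*h² + D = D + D*h²)
(n(-9) - 107)*G(6, Y(E)) = (13 - 107)*(((½)/55)*(1 + 6²)) = -94*(½)*(1/55)*(1 + 36) = -47*37/55 = -94*37/110 = -1739/55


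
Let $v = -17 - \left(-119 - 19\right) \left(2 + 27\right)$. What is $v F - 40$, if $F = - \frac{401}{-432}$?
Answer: $\frac{1580705}{432} \approx 3659.0$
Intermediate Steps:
$F = \frac{401}{432}$ ($F = \left(-401\right) \left(- \frac{1}{432}\right) = \frac{401}{432} \approx 0.92824$)
$v = 3985$ ($v = -17 - \left(-138\right) 29 = -17 - -4002 = -17 + 4002 = 3985$)
$v F - 40 = 3985 \cdot \frac{401}{432} - 40 = \frac{1597985}{432} - 40 = \frac{1580705}{432}$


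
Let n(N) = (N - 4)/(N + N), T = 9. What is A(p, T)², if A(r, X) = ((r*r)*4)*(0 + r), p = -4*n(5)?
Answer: 1024/15625 ≈ 0.065536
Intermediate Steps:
n(N) = (-4 + N)/(2*N) (n(N) = (-4 + N)/((2*N)) = (-4 + N)*(1/(2*N)) = (-4 + N)/(2*N))
p = -⅖ (p = -2*(-4 + 5)/5 = -2/5 = -4*⅒ = -⅖ ≈ -0.40000)
A(r, X) = 4*r³ (A(r, X) = (r²*4)*r = (4*r²)*r = 4*r³)
A(p, T)² = (4*(-⅖)³)² = (4*(-8/125))² = (-32/125)² = 1024/15625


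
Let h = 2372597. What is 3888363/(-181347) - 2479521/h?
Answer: -3225057361166/143421116053 ≈ -22.487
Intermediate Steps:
3888363/(-181347) - 2479521/h = 3888363/(-181347) - 2479521/2372597 = 3888363*(-1/181347) - 2479521*1/2372597 = -1296121/60449 - 2479521/2372597 = -3225057361166/143421116053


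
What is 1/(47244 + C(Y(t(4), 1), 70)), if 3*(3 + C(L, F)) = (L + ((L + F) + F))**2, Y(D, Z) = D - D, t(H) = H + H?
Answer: 3/161323 ≈ 1.8596e-5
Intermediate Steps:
t(H) = 2*H
Y(D, Z) = 0
C(L, F) = -3 + (2*F + 2*L)**2/3 (C(L, F) = -3 + (L + ((L + F) + F))**2/3 = -3 + (L + ((F + L) + F))**2/3 = -3 + (L + (L + 2*F))**2/3 = -3 + (2*F + 2*L)**2/3)
1/(47244 + C(Y(t(4), 1), 70)) = 1/(47244 + (-3 + 4*(70 + 0)**2/3)) = 1/(47244 + (-3 + (4/3)*70**2)) = 1/(47244 + (-3 + (4/3)*4900)) = 1/(47244 + (-3 + 19600/3)) = 1/(47244 + 19591/3) = 1/(161323/3) = 3/161323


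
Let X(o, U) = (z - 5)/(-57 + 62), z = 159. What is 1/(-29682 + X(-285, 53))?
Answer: -5/148256 ≈ -3.3725e-5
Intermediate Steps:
X(o, U) = 154/5 (X(o, U) = (159 - 5)/(-57 + 62) = 154/5)
1/(-29682 + X(-285, 53)) = 1/(-29682 + 154/5) = 1/(-148256/5) = -5/148256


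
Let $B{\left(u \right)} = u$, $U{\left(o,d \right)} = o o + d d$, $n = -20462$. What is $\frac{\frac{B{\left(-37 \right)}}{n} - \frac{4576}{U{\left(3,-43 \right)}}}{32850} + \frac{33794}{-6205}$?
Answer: $- \frac{57816510654691}{10615686623100} \approx -5.4463$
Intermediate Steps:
$U{\left(o,d \right)} = d^{2} + o^{2}$ ($U{\left(o,d \right)} = o^{2} + d^{2} = d^{2} + o^{2}$)
$\frac{\frac{B{\left(-37 \right)}}{n} - \frac{4576}{U{\left(3,-43 \right)}}}{32850} + \frac{33794}{-6205} = \frac{- \frac{37}{-20462} - \frac{4576}{\left(-43\right)^{2} + 3^{2}}}{32850} + \frac{33794}{-6205} = \left(\left(-37\right) \left(- \frac{1}{20462}\right) - \frac{4576}{1849 + 9}\right) \frac{1}{32850} + 33794 \left(- \frac{1}{6205}\right) = \left(\frac{37}{20462} - \frac{4576}{1858}\right) \frac{1}{32850} - \frac{33794}{6205} = \left(\frac{37}{20462} - \frac{2288}{929}\right) \frac{1}{32850} - \frac{33794}{6205} = \left(- \frac{46782683}{19009198}\right) \frac{1}{32850} - \frac{33794}{6205} = - \frac{46782683}{624452154300} - \frac{33794}{6205} = - \frac{57816510654691}{10615686623100}$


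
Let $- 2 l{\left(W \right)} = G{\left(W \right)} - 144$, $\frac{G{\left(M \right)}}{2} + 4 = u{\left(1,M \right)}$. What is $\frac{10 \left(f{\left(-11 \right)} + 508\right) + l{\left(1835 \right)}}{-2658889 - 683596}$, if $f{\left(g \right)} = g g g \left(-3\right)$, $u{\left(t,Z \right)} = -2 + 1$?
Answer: $- \frac{45087}{3342485} \approx -0.013489$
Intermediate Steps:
$u{\left(t,Z \right)} = -1$
$G{\left(M \right)} = -10$ ($G{\left(M \right)} = -8 + 2 \left(-1\right) = -8 - 2 = -10$)
$l{\left(W \right)} = 77$ ($l{\left(W \right)} = - \frac{-10 - 144}{2} = \left(- \frac{1}{2}\right) \left(-154\right) = 77$)
$f{\left(g \right)} = - 3 g^{3}$ ($f{\left(g \right)} = g^{2} g \left(-3\right) = g^{3} \left(-3\right) = - 3 g^{3}$)
$\frac{10 \left(f{\left(-11 \right)} + 508\right) + l{\left(1835 \right)}}{-2658889 - 683596} = \frac{10 \left(- 3 \left(-11\right)^{3} + 508\right) + 77}{-2658889 - 683596} = \frac{10 \left(\left(-3\right) \left(-1331\right) + 508\right) + 77}{-3342485} = \left(10 \left(3993 + 508\right) + 77\right) \left(- \frac{1}{3342485}\right) = \left(10 \cdot 4501 + 77\right) \left(- \frac{1}{3342485}\right) = \left(45010 + 77\right) \left(- \frac{1}{3342485}\right) = 45087 \left(- \frac{1}{3342485}\right) = - \frac{45087}{3342485}$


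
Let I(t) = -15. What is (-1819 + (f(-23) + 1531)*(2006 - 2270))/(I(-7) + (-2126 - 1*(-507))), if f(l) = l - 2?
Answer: 399403/1634 ≈ 244.43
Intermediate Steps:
f(l) = -2 + l
(-1819 + (f(-23) + 1531)*(2006 - 2270))/(I(-7) + (-2126 - 1*(-507))) = (-1819 + ((-2 - 23) + 1531)*(2006 - 2270))/(-15 + (-2126 - 1*(-507))) = (-1819 + (-25 + 1531)*(-264))/(-15 + (-2126 + 507)) = (-1819 + 1506*(-264))/(-15 - 1619) = (-1819 - 397584)/(-1634) = -399403*(-1/1634) = 399403/1634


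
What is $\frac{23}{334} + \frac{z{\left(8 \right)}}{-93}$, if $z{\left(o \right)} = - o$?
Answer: $\frac{4811}{31062} \approx 0.15488$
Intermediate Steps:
$\frac{23}{334} + \frac{z{\left(8 \right)}}{-93} = \frac{23}{334} + \frac{\left(-1\right) 8}{-93} = 23 \cdot \frac{1}{334} - - \frac{8}{93} = \frac{23}{334} + \frac{8}{93} = \frac{4811}{31062}$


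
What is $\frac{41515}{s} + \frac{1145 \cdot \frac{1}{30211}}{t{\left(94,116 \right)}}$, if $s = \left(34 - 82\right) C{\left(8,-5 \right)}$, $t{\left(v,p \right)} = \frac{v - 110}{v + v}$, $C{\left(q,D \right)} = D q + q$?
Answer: $\frac{1233544705}{46404096} \approx 26.583$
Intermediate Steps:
$C{\left(q,D \right)} = q + D q$
$t{\left(v,p \right)} = \frac{-110 + v}{2 v}$
$s = 1536$ ($s = \left(34 - 82\right) 8 \left(1 - 5\right) = - 48 \cdot 8 \left(-4\right) = \left(-48\right) \left(-32\right) = 1536$)
$\frac{41515}{s} + \frac{1145 \cdot \frac{1}{30211}}{t{\left(94,116 \right)}} = \frac{41515}{1536} + \frac{1145 \cdot \frac{1}{30211}}{\frac{1}{2} \cdot \frac{1}{94} \left(-110 + 94\right)} = 41515 \cdot \frac{1}{1536} + \frac{1145 \cdot \frac{1}{30211}}{\frac{1}{2} \cdot \frac{1}{94} \left(-16\right)} = \frac{41515}{1536} + \frac{1145}{30211 \left(- \frac{4}{47}\right)} = \frac{41515}{1536} + \frac{1145}{30211} \left(- \frac{47}{4}\right) = \frac{41515}{1536} - \frac{53815}{120844} = \frac{1233544705}{46404096}$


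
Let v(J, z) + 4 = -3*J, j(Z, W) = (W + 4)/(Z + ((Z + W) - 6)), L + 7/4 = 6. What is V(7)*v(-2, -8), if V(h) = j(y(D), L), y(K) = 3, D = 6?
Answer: 66/17 ≈ 3.8824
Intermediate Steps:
L = 17/4 (L = -7/4 + 6 = 17/4 ≈ 4.2500)
j(Z, W) = (4 + W)/(-6 + W + 2*Z) (j(Z, W) = (4 + W)/(Z + ((W + Z) - 6)) = (4 + W)/(Z + (-6 + W + Z)) = (4 + W)/(-6 + W + 2*Z))
v(J, z) = -4 - 3*J
V(h) = 33/17 (V(h) = (4 + 17/4)/(-6 + 17/4 + 2*3) = (33/4)/(-6 + 17/4 + 6) = (33/4)/(17/4) = (4/17)*(33/4) = 33/17)
V(7)*v(-2, -8) = 33*(-4 - 3*(-2))/17 = 33*(-4 + 6)/17 = (33/17)*2 = 66/17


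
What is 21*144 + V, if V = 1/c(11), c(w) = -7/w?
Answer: 21157/7 ≈ 3022.4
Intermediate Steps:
V = -11/7 (V = 1/(-7/11) = -11/7 ≈ -1.5714)
21*144 + V = 21*144 - 11/7 = 3024 - 11/7 = 21157/7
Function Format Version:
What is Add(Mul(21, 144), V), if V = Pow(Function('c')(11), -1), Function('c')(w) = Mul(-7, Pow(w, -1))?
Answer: Rational(21157, 7) ≈ 3022.4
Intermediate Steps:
V = Rational(-11, 7) (V = Pow(Mul(-7, Pow(11, -1)), -1) = Pow(Mul(-7, Rational(1, 11)), -1) = Pow(Rational(-7, 11), -1) = Rational(-11, 7) ≈ -1.5714)
Add(Mul(21, 144), V) = Add(Mul(21, 144), Rational(-11, 7)) = Add(3024, Rational(-11, 7)) = Rational(21157, 7)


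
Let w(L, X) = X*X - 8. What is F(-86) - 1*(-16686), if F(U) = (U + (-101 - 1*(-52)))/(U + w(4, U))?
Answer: 40613679/2434 ≈ 16686.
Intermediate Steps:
w(L, X) = -8 + X**2 (w(L, X) = X**2 - 8 = -8 + X**2)
F(U) = (-49 + U)/(-8 + U + U**2) (F(U) = (U + (-101 - 1*(-52)))/(U + (-8 + U**2)) = (U + (-101 + 52))/(-8 + U + U**2) = (U - 49)/(-8 + U + U**2) = (-49 + U)/(-8 + U + U**2))
F(-86) - 1*(-16686) = (-49 - 86)/(-8 - 86 + (-86)**2) - 1*(-16686) = -135/(-8 - 86 + 7396) + 16686 = -135/7302 + 16686 = (1/7302)*(-135) + 16686 = -45/2434 + 16686 = 40613679/2434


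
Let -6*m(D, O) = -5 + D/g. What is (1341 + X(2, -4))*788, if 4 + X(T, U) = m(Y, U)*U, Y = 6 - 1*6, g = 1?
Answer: 3152788/3 ≈ 1.0509e+6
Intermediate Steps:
Y = 0 (Y = 6 - 6 = 0)
m(D, O) = 5/6 - D/6 (m(D, O) = -(-5 + D/1)/6 = -(-5 + D*1)/6 = -(-5 + D)/6 = 5/6 - D/6)
X(T, U) = -4 + 5*U/6 (X(T, U) = -4 + (5/6 - 1/6*0)*U = -4 + (5/6 + 0)*U = -4 + 5*U/6)
(1341 + X(2, -4))*788 = (1341 + (-4 + (5/6)*(-4)))*788 = (1341 + (-4 - 10/3))*788 = (1341 - 22/3)*788 = (4001/3)*788 = 3152788/3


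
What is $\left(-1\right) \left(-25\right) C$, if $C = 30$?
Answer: $750$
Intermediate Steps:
$\left(-1\right) \left(-25\right) C = \left(-1\right) \left(-25\right) 30 = 25 \cdot 30 = 750$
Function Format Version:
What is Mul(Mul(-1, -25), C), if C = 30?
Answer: 750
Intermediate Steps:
Mul(Mul(-1, -25), C) = Mul(Mul(-1, -25), 30) = Mul(25, 30) = 750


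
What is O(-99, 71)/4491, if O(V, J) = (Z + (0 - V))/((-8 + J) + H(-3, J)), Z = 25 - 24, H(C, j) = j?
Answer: 50/300897 ≈ 0.00016617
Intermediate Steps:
Z = 1
O(V, J) = (1 - V)/(-8 + 2*J) (O(V, J) = (1 + (0 - V))/((-8 + J) + J) = (1 - V)/(-8 + 2*J))
O(-99, 71)/4491 = ((1 - 1*(-99))/(2*(-4 + 71)))/4491 = ((½)*(1 + 99)/67)*(1/4491) = ((½)*(1/67)*100)*(1/4491) = (50/67)*(1/4491) = 50/300897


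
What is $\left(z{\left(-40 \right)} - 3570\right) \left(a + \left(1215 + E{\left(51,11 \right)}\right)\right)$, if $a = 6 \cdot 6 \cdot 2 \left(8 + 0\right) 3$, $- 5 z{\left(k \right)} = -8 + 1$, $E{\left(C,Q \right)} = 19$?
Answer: $- \frac{52850966}{5} \approx -1.057 \cdot 10^{7}$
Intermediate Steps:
$z{\left(k \right)} = \frac{7}{5}$ ($z{\left(k \right)} = - \frac{-8 + 1}{5} = \left(- \frac{1}{5}\right) \left(-7\right) = \frac{7}{5}$)
$a = 1728$ ($a = 36 \cdot 2 \cdot 8 \cdot 3 = 72 \cdot 8 \cdot 3 = 576 \cdot 3 = 1728$)
$\left(z{\left(-40 \right)} - 3570\right) \left(a + \left(1215 + E{\left(51,11 \right)}\right)\right) = \left(\frac{7}{5} - 3570\right) \left(1728 + \left(1215 + 19\right)\right) = - \frac{17843 \left(1728 + 1234\right)}{5} = \left(- \frac{17843}{5}\right) 2962 = - \frac{52850966}{5}$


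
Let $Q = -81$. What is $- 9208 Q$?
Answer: $745848$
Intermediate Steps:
$- 9208 Q = \left(-9208\right) \left(-81\right) = 745848$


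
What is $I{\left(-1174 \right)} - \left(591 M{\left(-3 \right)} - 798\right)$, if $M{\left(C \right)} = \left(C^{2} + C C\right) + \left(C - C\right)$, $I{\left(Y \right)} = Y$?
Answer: $-11014$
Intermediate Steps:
$M{\left(C \right)} = 2 C^{2}$ ($M{\left(C \right)} = \left(C^{2} + C^{2}\right) + 0 = 2 C^{2} + 0 = 2 C^{2}$)
$I{\left(-1174 \right)} - \left(591 M{\left(-3 \right)} - 798\right) = -1174 - \left(591 \cdot 2 \left(-3\right)^{2} - 798\right) = -1174 - \left(591 \cdot 2 \cdot 9 - 798\right) = -1174 - \left(591 \cdot 18 - 798\right) = -1174 - \left(10638 - 798\right) = -1174 - 9840 = -11014$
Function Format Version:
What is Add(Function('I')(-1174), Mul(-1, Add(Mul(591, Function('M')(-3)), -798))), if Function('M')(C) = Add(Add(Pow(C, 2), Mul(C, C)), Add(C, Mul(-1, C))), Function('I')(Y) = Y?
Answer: -11014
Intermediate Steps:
Function('M')(C) = Mul(2, Pow(C, 2)) (Function('M')(C) = Add(Add(Pow(C, 2), Pow(C, 2)), 0) = Add(Mul(2, Pow(C, 2)), 0) = Mul(2, Pow(C, 2)))
Add(Function('I')(-1174), Mul(-1, Add(Mul(591, Function('M')(-3)), -798))) = Add(-1174, Mul(-1, Add(Mul(591, Mul(2, Pow(-3, 2))), -798))) = Add(-1174, Mul(-1, Add(Mul(591, Mul(2, 9)), -798))) = Add(-1174, Mul(-1, Add(Mul(591, 18), -798))) = Add(-1174, Mul(-1, Add(10638, -798))) = Add(-1174, Mul(-1, 9840)) = Add(-1174, -9840) = -11014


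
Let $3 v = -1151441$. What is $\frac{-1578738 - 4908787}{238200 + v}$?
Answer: $\frac{19462575}{436841} \approx 44.553$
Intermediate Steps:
$v = - \frac{1151441}{3}$ ($v = \frac{1}{3} \left(-1151441\right) = - \frac{1151441}{3} \approx -3.8381 \cdot 10^{5}$)
$\frac{-1578738 - 4908787}{238200 + v} = \frac{-1578738 - 4908787}{238200 - \frac{1151441}{3}} = - \frac{6487525}{- \frac{436841}{3}} = \left(-6487525\right) \left(- \frac{3}{436841}\right) = \frac{19462575}{436841}$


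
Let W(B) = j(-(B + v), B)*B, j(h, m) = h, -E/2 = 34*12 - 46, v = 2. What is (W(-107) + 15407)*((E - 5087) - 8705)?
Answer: -60560752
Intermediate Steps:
E = -724 (E = -2*(34*12 - 46) = -2*(408 - 46) = -2*362 = -724)
W(B) = B*(-2 - B) (W(B) = (-(B + 2))*B = (-(2 + B))*B = (-2 - B)*B = B*(-2 - B))
(W(-107) + 15407)*((E - 5087) - 8705) = (-1*(-107)*(2 - 107) + 15407)*((-724 - 5087) - 8705) = (-1*(-107)*(-105) + 15407)*(-5811 - 8705) = (-11235 + 15407)*(-14516) = 4172*(-14516) = -60560752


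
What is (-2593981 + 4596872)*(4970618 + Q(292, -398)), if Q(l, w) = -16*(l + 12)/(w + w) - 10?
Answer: 1981164055033328/199 ≈ 9.9556e+12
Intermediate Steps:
Q(l, w) = -10 - 8*(12 + l)/w (Q(l, w) = -16*(12 + l)/(2*w) - 10 = -16*(12 + l)*1/(2*w) - 10 = -8*(12 + l)/w - 10 = -10 - 8*(12 + l)/w)
(-2593981 + 4596872)*(4970618 + Q(292, -398)) = (-2593981 + 4596872)*(4970618 + 2*(-48 - 5*(-398) - 4*292)/(-398)) = 2002891*(4970618 + 2*(-1/398)*(-48 + 1990 - 1168)) = 2002891*(4970618 + 2*(-1/398)*774) = 2002891*(4970618 - 774/199) = 2002891*(989152208/199) = 1981164055033328/199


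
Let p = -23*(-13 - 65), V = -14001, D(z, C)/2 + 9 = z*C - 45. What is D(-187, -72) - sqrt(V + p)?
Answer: 26820 - I*sqrt(12207) ≈ 26820.0 - 110.49*I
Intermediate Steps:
D(z, C) = -108 + 2*C*z (D(z, C) = -18 + 2*(z*C - 45) = -18 + 2*(C*z - 45) = -18 + 2*(-45 + C*z) = -18 + (-90 + 2*C*z) = -108 + 2*C*z)
p = 1794 (p = -23*(-78) = 1794)
D(-187, -72) - sqrt(V + p) = (-108 + 2*(-72)*(-187)) - sqrt(-14001 + 1794) = (-108 + 26928) - sqrt(-12207) = 26820 - I*sqrt(12207)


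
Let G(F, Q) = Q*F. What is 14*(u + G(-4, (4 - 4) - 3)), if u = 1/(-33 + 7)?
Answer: 2177/13 ≈ 167.46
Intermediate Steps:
u = -1/26 (u = 1/(-26) = -1/26 ≈ -0.038462)
G(F, Q) = F*Q
14*(u + G(-4, (4 - 4) - 3)) = 14*(-1/26 - 4*((4 - 4) - 3)) = 14*(-1/26 - 4*(0 - 3)) = 14*(-1/26 - 4*(-3)) = 14*(-1/26 + 12) = 14*(311/26) = 2177/13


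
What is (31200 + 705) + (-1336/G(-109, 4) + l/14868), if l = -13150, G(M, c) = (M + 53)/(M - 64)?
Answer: 206492953/7434 ≈ 27777.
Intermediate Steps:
G(M, c) = (53 + M)/(-64 + M)
(31200 + 705) + (-1336/G(-109, 4) + l/14868) = (31200 + 705) + (-1336*(-64 - 109)/(53 - 109) - 13150/14868) = 31905 + (-1336/(-56/(-173)) - 13150*1/14868) = 31905 + (-1336/((-1/173*(-56))) - 6575/7434) = 31905 + (-1336/56/173 - 6575/7434) = 31905 + (-1336*173/56 - 6575/7434) = 31905 + (-28891/7 - 6575/7434) = 31905 - 30688817/7434 = 206492953/7434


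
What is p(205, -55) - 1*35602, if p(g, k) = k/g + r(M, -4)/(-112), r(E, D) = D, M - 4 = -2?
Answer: -40871363/1148 ≈ -35602.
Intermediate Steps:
M = 2 (M = 4 - 2 = 2)
p(g, k) = 1/28 + k/g (p(g, k) = k/g - 4/(-112) = k/g - 4*(-1/112) = k/g + 1/28 = 1/28 + k/g)
p(205, -55) - 1*35602 = (-55 + (1/28)*205)/205 - 1*35602 = (-55 + 205/28)/205 - 35602 = (1/205)*(-1335/28) - 35602 = -267/1148 - 35602 = -40871363/1148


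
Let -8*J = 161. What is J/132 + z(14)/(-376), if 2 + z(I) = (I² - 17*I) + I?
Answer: -3607/49632 ≈ -0.072675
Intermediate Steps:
J = -161/8 (J = -⅛*161 = -161/8 ≈ -20.125)
z(I) = -2 + I² - 16*I (z(I) = -2 + ((I² - 17*I) + I) = -2 + (I² - 16*I) = -2 + I² - 16*I)
J/132 + z(14)/(-376) = -161/8/132 + (-2 + 14² - 16*14)/(-376) = -161/8*1/132 + (-2 + 196 - 224)*(-1/376) = -161/1056 - 30*(-1/376) = -161/1056 + 15/188 = -3607/49632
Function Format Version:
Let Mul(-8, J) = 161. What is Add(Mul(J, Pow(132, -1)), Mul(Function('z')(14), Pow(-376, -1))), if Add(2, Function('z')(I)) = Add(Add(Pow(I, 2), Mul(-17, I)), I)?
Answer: Rational(-3607, 49632) ≈ -0.072675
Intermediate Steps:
J = Rational(-161, 8) (J = Mul(Rational(-1, 8), 161) = Rational(-161, 8) ≈ -20.125)
Function('z')(I) = Add(-2, Pow(I, 2), Mul(-16, I)) (Function('z')(I) = Add(-2, Add(Add(Pow(I, 2), Mul(-17, I)), I)) = Add(-2, Add(Pow(I, 2), Mul(-16, I))) = Add(-2, Pow(I, 2), Mul(-16, I)))
Add(Mul(J, Pow(132, -1)), Mul(Function('z')(14), Pow(-376, -1))) = Add(Mul(Rational(-161, 8), Pow(132, -1)), Mul(Add(-2, Pow(14, 2), Mul(-16, 14)), Pow(-376, -1))) = Add(Mul(Rational(-161, 8), Rational(1, 132)), Mul(Add(-2, 196, -224), Rational(-1, 376))) = Add(Rational(-161, 1056), Mul(-30, Rational(-1, 376))) = Add(Rational(-161, 1056), Rational(15, 188)) = Rational(-3607, 49632)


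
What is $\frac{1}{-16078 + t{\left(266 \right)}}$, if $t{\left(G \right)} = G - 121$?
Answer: $- \frac{1}{15933} \approx -6.2763 \cdot 10^{-5}$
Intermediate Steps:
$t{\left(G \right)} = -121 + G$ ($t{\left(G \right)} = G - 121 = -121 + G$)
$\frac{1}{-16078 + t{\left(266 \right)}} = \frac{1}{-16078 + \left(-121 + 266\right)} = \frac{1}{-16078 + 145} = \frac{1}{-15933} = - \frac{1}{15933}$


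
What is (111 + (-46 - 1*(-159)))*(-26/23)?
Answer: -5824/23 ≈ -253.22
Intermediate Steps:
(111 + (-46 - 1*(-159)))*(-26/23) = (111 + (-46 + 159))*(-26*1/23) = (111 + 113)*(-26/23) = 224*(-26/23) = -5824/23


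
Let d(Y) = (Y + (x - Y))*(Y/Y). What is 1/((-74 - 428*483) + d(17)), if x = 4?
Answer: -1/206794 ≈ -4.8357e-6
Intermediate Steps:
d(Y) = 4 (d(Y) = (Y + (4 - Y))*(Y/Y) = 4*1 = 4)
1/((-74 - 428*483) + d(17)) = 1/((-74 - 428*483) + 4) = 1/((-74 - 206724) + 4) = 1/(-206798 + 4) = 1/(-206794) = -1/206794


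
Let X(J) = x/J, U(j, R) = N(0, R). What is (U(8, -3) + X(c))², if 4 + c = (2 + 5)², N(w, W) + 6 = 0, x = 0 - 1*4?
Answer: 75076/2025 ≈ 37.075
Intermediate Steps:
x = -4 (x = 0 - 4 = -4)
N(w, W) = -6 (N(w, W) = -6 + 0 = -6)
U(j, R) = -6
c = 45 (c = -4 + (2 + 5)² = -4 + 7² = -4 + 49 = 45)
X(J) = -4/J
(U(8, -3) + X(c))² = (-6 - 4/45)² = (-274/45)² = 75076/2025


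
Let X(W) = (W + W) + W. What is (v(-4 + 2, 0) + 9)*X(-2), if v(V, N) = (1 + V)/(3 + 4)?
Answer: -372/7 ≈ -53.143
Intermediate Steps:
X(W) = 3*W (X(W) = 2*W + W = 3*W)
v(V, N) = 1/7 + V/7 (v(V, N) = (1 + V)/7 = (1 + V)*(1/7) = 1/7 + V/7)
(v(-4 + 2, 0) + 9)*X(-2) = ((1/7 + (-4 + 2)/7) + 9)*(3*(-2)) = ((1/7 + (1/7)*(-2)) + 9)*(-6) = ((1/7 - 2/7) + 9)*(-6) = (-1/7 + 9)*(-6) = (62/7)*(-6) = -372/7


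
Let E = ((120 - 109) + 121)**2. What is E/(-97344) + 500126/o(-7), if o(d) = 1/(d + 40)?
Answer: 11156810687/676 ≈ 1.6504e+7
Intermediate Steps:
o(d) = 1/(40 + d)
E = 17424 (E = (11 + 121)**2 = 132**2 = 17424)
E/(-97344) + 500126/o(-7) = 17424/(-97344) + 500126/(1/(40 - 7)) = 17424*(-1/97344) + 500126/(1/33) = -121/676 + 500126/(1/33) = -121/676 + 500126*33 = -121/676 + 16504158 = 11156810687/676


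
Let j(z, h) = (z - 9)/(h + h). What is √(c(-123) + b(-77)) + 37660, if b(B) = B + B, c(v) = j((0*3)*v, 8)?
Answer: 37660 + I*√2473/4 ≈ 37660.0 + 12.432*I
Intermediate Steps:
j(z, h) = (-9 + z)/(2*h) (j(z, h) = (-9 + z)/((2*h)) = (-9 + z)*(1/(2*h)) = (-9 + z)/(2*h))
c(v) = -9/16 (c(v) = (½)*(-9 + (0*3)*v)/8 = (½)*(⅛)*(-9 + 0*v) = (½)*(⅛)*(-9 + 0) = (½)*(⅛)*(-9) = -9/16)
b(B) = 2*B
√(c(-123) + b(-77)) + 37660 = √(-9/16 + 2*(-77)) + 37660 = √(-9/16 - 154) + 37660 = √(-2473/16) + 37660 = I*√2473/4 + 37660 = 37660 + I*√2473/4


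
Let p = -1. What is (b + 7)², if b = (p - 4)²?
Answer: 1024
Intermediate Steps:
b = 25 (b = (-1 - 4)² = (-5)² = 25)
(b + 7)² = (25 + 7)² = 32² = 1024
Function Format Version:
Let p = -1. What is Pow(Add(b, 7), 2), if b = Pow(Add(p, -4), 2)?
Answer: 1024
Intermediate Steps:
b = 25 (b = Pow(Add(-1, -4), 2) = Pow(-5, 2) = 25)
Pow(Add(b, 7), 2) = Pow(Add(25, 7), 2) = Pow(32, 2) = 1024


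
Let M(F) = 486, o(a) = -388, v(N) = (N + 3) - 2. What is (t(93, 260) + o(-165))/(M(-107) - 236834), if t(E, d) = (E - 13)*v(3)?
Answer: 17/59087 ≈ 0.00028771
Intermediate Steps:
v(N) = 1 + N (v(N) = (3 + N) - 2 = 1 + N)
t(E, d) = -52 + 4*E (t(E, d) = (E - 13)*(1 + 3) = (-13 + E)*4 = -52 + 4*E)
(t(93, 260) + o(-165))/(M(-107) - 236834) = ((-52 + 4*93) - 388)/(486 - 236834) = ((-52 + 372) - 388)/(-236348) = (320 - 388)*(-1/236348) = -68*(-1/236348) = 17/59087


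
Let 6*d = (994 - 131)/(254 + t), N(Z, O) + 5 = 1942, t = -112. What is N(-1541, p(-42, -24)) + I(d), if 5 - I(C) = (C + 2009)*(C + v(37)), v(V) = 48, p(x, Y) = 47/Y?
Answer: -70103876461/725904 ≈ -96575.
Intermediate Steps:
N(Z, O) = 1937 (N(Z, O) = -5 + 1942 = 1937)
d = 863/852 (d = ((994 - 131)/(254 - 112))/6 = (863/142)/6 = (863*(1/142))/6 = (1/6)*(863/142) = 863/852 ≈ 1.0129)
I(C) = 5 - (48 + C)*(2009 + C) (I(C) = 5 - (C + 2009)*(C + 48) = 5 - (2009 + C)*(48 + C) = 5 - (48 + C)*(2009 + C))
N(-1541, p(-42, -24)) + I(d) = 1937 + (-96427 - (863/852)**2 - 2057*863/852) = 1937 + (-96427 - 1*744769/725904 - 1775191/852) = 1937 + (-96427 - 744769/725904 - 1775191/852) = 1937 - 71509952509/725904 = -70103876461/725904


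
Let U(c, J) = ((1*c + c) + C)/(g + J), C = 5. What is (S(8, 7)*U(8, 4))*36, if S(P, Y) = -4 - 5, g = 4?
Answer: -1701/2 ≈ -850.50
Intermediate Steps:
S(P, Y) = -9
U(c, J) = (5 + 2*c)/(4 + J) (U(c, J) = ((1*c + c) + 5)/(4 + J) = ((c + c) + 5)/(4 + J) = (2*c + 5)/(4 + J) = (5 + 2*c)/(4 + J))
(S(8, 7)*U(8, 4))*36 = -9*(5 + 2*8)/(4 + 4)*36 = -9*(5 + 16)/8*36 = -9*21/8*36 = -189/8*36 = -1701/2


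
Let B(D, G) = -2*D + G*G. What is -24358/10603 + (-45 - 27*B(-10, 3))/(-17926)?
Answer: -213931112/95034689 ≈ -2.2511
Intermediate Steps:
B(D, G) = G² - 2*D (B(D, G) = -2*D + G² = G² - 2*D)
-24358/10603 + (-45 - 27*B(-10, 3))/(-17926) = -24358/10603 + (-45 - 27*(3² - 2*(-10)))/(-17926) = -24358*1/10603 + (-45 - 27*(9 + 20))*(-1/17926) = -24358/10603 + (-45 - 27*29)*(-1/17926) = -24358/10603 + (-45 - 783)*(-1/17926) = -24358/10603 - 828*(-1/17926) = -24358/10603 + 414/8963 = -213931112/95034689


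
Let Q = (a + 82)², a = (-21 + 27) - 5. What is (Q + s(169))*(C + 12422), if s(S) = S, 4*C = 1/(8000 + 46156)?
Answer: 9496197848041/108312 ≈ 8.7674e+7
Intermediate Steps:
a = 1 (a = 6 - 5 = 1)
Q = 6889 (Q = (1 + 82)² = 83² = 6889)
C = 1/216624 (C = 1/(4*(8000 + 46156)) = (¼)/54156 = (¼)*(1/54156) = 1/216624 ≈ 4.6163e-6)
(Q + s(169))*(C + 12422) = (6889 + 169)*(1/216624 + 12422) = 7058*(2690903329/216624) = 9496197848041/108312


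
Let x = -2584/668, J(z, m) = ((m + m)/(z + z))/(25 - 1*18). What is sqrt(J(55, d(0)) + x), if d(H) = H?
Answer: I*sqrt(107882)/167 ≈ 1.9668*I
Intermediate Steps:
J(z, m) = m/(7*z) (J(z, m) = ((2*m)/((2*z)))/(25 - 18) = ((2*m)*(1/(2*z)))/7 = (m/z)*(1/7) = m/(7*z))
x = -646/167 (x = -2584*1/668 = -646/167 ≈ -3.8683)
sqrt(J(55, d(0)) + x) = sqrt((1/7)*0/55 - 646/167) = sqrt((1/7)*0*(1/55) - 646/167) = sqrt(0 - 646/167) = sqrt(-646/167) = I*sqrt(107882)/167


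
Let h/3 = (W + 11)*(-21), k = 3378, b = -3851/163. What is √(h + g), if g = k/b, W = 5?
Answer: I*√17069257122/3851 ≈ 33.926*I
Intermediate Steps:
b = -3851/163 (b = -3851*1/163 = -3851/163 ≈ -23.626)
h = -1008 (h = 3*((5 + 11)*(-21)) = 3*(16*(-21)) = 3*(-336) = -1008)
g = -550614/3851 (g = 3378/(-3851/163) = 3378*(-163/3851) = -550614/3851 ≈ -142.98)
√(h + g) = √(-1008 - 550614/3851) = √(-4432422/3851) = I*√17069257122/3851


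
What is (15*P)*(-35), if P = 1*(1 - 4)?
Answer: 1575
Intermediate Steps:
P = -3 (P = 1*(-3) = -3)
(15*P)*(-35) = (15*(-3))*(-35) = -45*(-35) = 1575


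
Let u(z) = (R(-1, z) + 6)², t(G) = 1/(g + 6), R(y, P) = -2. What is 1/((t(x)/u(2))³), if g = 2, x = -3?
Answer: 2097152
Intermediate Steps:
t(G) = ⅛ (t(G) = 1/(2 + 6) = 1/8 = ⅛)
u(z) = 16 (u(z) = (-2 + 6)² = 4² = 16)
1/((t(x)/u(2))³) = 1/(((⅛)/16)³) = 1/(((⅛)*(1/16))³) = 1/((1/128)³) = 1/(1/2097152) = 2097152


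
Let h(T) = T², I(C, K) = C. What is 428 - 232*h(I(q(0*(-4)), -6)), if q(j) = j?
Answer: 428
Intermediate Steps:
428 - 232*h(I(q(0*(-4)), -6)) = 428 - 232*(0*(-4))² = 428 - 232*0² = 428 - 232*0 = 428 + 0 = 428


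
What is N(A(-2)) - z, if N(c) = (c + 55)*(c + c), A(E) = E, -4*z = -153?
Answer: -1001/4 ≈ -250.25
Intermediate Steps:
z = 153/4 (z = -¼*(-153) = 153/4 ≈ 38.250)
N(c) = 2*c*(55 + c) (N(c) = (55 + c)*(2*c) = 2*c*(55 + c))
N(A(-2)) - z = 2*(-2)*(55 - 2) - 1*153/4 = 2*(-2)*53 - 153/4 = -212 - 153/4 = -1001/4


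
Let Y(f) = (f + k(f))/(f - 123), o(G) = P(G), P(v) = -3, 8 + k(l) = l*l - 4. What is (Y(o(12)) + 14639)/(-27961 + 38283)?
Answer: 153710/108381 ≈ 1.4182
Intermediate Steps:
k(l) = -12 + l² (k(l) = -8 + (l*l - 4) = -8 + (l² - 4) = -8 + (-4 + l²) = -12 + l²)
o(G) = -3
Y(f) = (-12 + f + f²)/(-123 + f) (Y(f) = (f + (-12 + f²))/(f - 123) = (-12 + f + f²)/(-123 + f))
(Y(o(12)) + 14639)/(-27961 + 38283) = ((-12 - 3 + (-3)²)/(-123 - 3) + 14639)/(-27961 + 38283) = ((-12 - 3 + 9)/(-126) + 14639)/10322 = (-1/126*(-6) + 14639)*(1/10322) = (1/21 + 14639)*(1/10322) = (307420/21)*(1/10322) = 153710/108381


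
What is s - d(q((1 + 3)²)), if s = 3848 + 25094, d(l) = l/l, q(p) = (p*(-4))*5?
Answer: 28941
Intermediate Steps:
q(p) = -20*p (q(p) = -4*p*5 = -20*p)
d(l) = 1
s = 28942
s - d(q((1 + 3)²)) = 28942 - 1*1 = 28942 - 1 = 28941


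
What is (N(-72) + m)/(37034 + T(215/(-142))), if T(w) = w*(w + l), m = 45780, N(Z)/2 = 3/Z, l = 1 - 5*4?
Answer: 2769318719/2242139613 ≈ 1.2351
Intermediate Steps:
l = -19 (l = 1 - 20 = -19)
N(Z) = 6/Z (N(Z) = 2*(3/Z) = 6/Z)
T(w) = w*(-19 + w) (T(w) = w*(w - 19) = w*(-19 + w))
(N(-72) + m)/(37034 + T(215/(-142))) = (6/(-72) + 45780)/(37034 + (215/(-142))*(-19 + 215/(-142))) = (6*(-1/72) + 45780)/(37034 + (215*(-1/142))*(-19 + 215*(-1/142))) = (-1/12 + 45780)/(37034 - 215*(-19 - 215/142)/142) = 549359/(12*(37034 - 215/142*(-2913/142))) = 549359/(12*(37034 + 626295/20164)) = 549359/(12*(747379871/20164)) = (549359/12)*(20164/747379871) = 2769318719/2242139613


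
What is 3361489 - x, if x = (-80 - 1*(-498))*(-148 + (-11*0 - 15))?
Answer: 3429623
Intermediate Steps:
x = -68134 (x = (-80 + 498)*(-148 + (0 - 15)) = 418*(-148 - 15) = 418*(-163) = -68134)
3361489 - x = 3361489 - 1*(-68134) = 3361489 + 68134 = 3429623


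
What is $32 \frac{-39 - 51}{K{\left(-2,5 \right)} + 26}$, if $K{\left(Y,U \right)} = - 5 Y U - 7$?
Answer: $- \frac{960}{23} \approx -41.739$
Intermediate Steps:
$K{\left(Y,U \right)} = -7 - 5 U Y$ ($K{\left(Y,U \right)} = - 5 U Y - 7 = -7 - 5 U Y$)
$32 \frac{-39 - 51}{K{\left(-2,5 \right)} + 26} = 32 \frac{-39 - 51}{\left(-7 - 25 \left(-2\right)\right) + 26} = 32 \left(- \frac{90}{\left(-7 + 50\right) + 26}\right) = 32 \left(- \frac{90}{43 + 26}\right) = 32 \left(- \frac{90}{69}\right) = 32 \left(\left(-90\right) \frac{1}{69}\right) = 32 \left(- \frac{30}{23}\right) = - \frac{960}{23}$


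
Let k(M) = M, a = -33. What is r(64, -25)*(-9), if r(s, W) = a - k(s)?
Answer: 873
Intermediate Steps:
r(s, W) = -33 - s
r(64, -25)*(-9) = (-33 - 1*64)*(-9) = (-33 - 64)*(-9) = -97*(-9) = 873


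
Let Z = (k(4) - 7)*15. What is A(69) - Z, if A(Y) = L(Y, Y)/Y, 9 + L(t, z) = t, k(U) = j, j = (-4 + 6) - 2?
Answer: 2435/23 ≈ 105.87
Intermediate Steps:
j = 0 (j = 2 - 2 = 0)
k(U) = 0
L(t, z) = -9 + t
Z = -105 (Z = (0 - 7)*15 = -7*15 = -105)
A(Y) = (-9 + Y)/Y
A(69) - Z = (-9 + 69)/69 - 1*(-105) = (1/69)*60 + 105 = 20/23 + 105 = 2435/23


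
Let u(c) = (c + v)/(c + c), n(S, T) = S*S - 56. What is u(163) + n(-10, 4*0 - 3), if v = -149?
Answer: 7179/163 ≈ 44.043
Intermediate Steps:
n(S, T) = -56 + S² (n(S, T) = S² - 56 = -56 + S²)
u(c) = (-149 + c)/(2*c) (u(c) = (c - 149)/(c + c) = (-149 + c)/((2*c)) = (-149 + c)*(1/(2*c)) = (-149 + c)/(2*c))
u(163) + n(-10, 4*0 - 3) = (½)*(-149 + 163)/163 + (-56 + (-10)²) = (½)*(1/163)*14 + (-56 + 100) = 7/163 + 44 = 7179/163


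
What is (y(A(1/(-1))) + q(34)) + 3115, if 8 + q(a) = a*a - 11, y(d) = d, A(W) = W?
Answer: 4251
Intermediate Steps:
q(a) = -19 + a**2 (q(a) = -8 + (a*a - 11) = -8 + (a**2 - 11) = -8 + (-11 + a**2) = -19 + a**2)
(y(A(1/(-1))) + q(34)) + 3115 = (1/(-1) + (-19 + 34**2)) + 3115 = (-1 + (-19 + 1156)) + 3115 = (-1 + 1137) + 3115 = 1136 + 3115 = 4251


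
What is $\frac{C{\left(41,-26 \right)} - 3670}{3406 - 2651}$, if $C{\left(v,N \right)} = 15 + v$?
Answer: $- \frac{3614}{755} \approx -4.7868$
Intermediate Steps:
$\frac{C{\left(41,-26 \right)} - 3670}{3406 - 2651} = \frac{\left(15 + 41\right) - 3670}{3406 - 2651} = \frac{56 - 3670}{755} = \left(-3614\right) \frac{1}{755} = - \frac{3614}{755}$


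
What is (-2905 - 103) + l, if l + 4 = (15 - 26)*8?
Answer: -3100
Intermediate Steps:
l = -92 (l = -4 + (15 - 26)*8 = -4 - 11*8 = -4 - 88 = -92)
(-2905 - 103) + l = (-2905 - 103) - 92 = -3008 - 92 = -3100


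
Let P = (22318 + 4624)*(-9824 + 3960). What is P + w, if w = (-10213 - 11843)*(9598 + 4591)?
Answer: -470940472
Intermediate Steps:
P = -157987888 (P = 26942*(-5864) = -157987888)
w = -312952584 (w = -22056*14189 = -312952584)
P + w = -157987888 - 312952584 = -470940472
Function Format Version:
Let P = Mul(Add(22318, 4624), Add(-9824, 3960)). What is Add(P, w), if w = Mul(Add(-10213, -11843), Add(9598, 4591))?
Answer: -470940472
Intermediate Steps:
P = -157987888 (P = Mul(26942, -5864) = -157987888)
w = -312952584 (w = Mul(-22056, 14189) = -312952584)
Add(P, w) = Add(-157987888, -312952584) = -470940472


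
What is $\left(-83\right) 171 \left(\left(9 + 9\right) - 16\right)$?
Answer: $-28386$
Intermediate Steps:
$\left(-83\right) 171 \left(\left(9 + 9\right) - 16\right) = - 14193 \left(18 - 16\right) = \left(-14193\right) 2 = -28386$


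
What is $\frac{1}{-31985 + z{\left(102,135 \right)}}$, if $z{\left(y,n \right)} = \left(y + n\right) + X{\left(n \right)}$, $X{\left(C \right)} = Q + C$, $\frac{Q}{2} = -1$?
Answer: $- \frac{1}{31615} \approx -3.1631 \cdot 10^{-5}$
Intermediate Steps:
$Q = -2$ ($Q = 2 \left(-1\right) = -2$)
$X{\left(C \right)} = -2 + C$
$z{\left(y,n \right)} = -2 + y + 2 n$ ($z{\left(y,n \right)} = \left(y + n\right) + \left(-2 + n\right) = \left(n + y\right) + \left(-2 + n\right) = -2 + y + 2 n$)
$\frac{1}{-31985 + z{\left(102,135 \right)}} = \frac{1}{-31985 + \left(-2 + 102 + 2 \cdot 135\right)} = \frac{1}{-31985 + \left(-2 + 102 + 270\right)} = \frac{1}{-31985 + 370} = \frac{1}{-31615} = - \frac{1}{31615}$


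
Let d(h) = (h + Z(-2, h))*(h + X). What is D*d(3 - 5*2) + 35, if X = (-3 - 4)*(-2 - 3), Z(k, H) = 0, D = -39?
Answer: 7679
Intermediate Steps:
X = 35 (X = -7*(-5) = 35)
d(h) = h*(35 + h) (d(h) = (h + 0)*(h + 35) = h*(35 + h))
D*d(3 - 5*2) + 35 = -39*(3 - 5*2)*(35 + (3 - 5*2)) + 35 = -39*(3 - 10)*(35 + (3 - 10)) + 35 = -(-273)*(35 - 7) + 35 = -(-273)*28 + 35 = -39*(-196) + 35 = 7644 + 35 = 7679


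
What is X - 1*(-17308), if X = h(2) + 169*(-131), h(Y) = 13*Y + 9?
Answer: -4796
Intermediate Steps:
h(Y) = 9 + 13*Y
X = -22104 (X = (9 + 13*2) + 169*(-131) = (9 + 26) - 22139 = 35 - 22139 = -22104)
X - 1*(-17308) = -22104 - 1*(-17308) = -22104 + 17308 = -4796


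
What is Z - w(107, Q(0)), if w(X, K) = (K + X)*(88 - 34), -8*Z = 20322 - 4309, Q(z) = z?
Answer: -62237/8 ≈ -7779.6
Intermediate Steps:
Z = -16013/8 (Z = -(20322 - 4309)/8 = -1/8*16013 = -16013/8 ≈ -2001.6)
w(X, K) = 54*K + 54*X (w(X, K) = (K + X)*54 = 54*K + 54*X)
Z - w(107, Q(0)) = -16013/8 - (54*0 + 54*107) = -16013/8 - (0 + 5778) = -16013/8 - 1*5778 = -16013/8 - 5778 = -62237/8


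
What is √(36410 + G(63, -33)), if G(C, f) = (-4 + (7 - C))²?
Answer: √40010 ≈ 200.02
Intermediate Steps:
G(C, f) = (3 - C)²
√(36410 + G(63, -33)) = √(36410 + (-3 + 63)²) = √(36410 + 60²) = √(36410 + 3600) = √40010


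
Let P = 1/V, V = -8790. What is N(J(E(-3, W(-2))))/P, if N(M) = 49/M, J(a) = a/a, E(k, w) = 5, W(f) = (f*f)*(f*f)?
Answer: -430710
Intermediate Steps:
W(f) = f⁴ (W(f) = f²*f² = f⁴)
P = -1/8790 (P = 1/(-8790) = -1/8790 ≈ -0.00011377)
J(a) = 1
N(J(E(-3, W(-2))))/P = (49/1)/(-1/8790) = (49*1)*(-8790) = 49*(-8790) = -430710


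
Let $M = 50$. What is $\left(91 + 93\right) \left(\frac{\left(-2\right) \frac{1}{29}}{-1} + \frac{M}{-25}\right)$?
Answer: $- \frac{10304}{29} \approx -355.31$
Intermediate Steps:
$\left(91 + 93\right) \left(\frac{\left(-2\right) \frac{1}{29}}{-1} + \frac{M}{-25}\right) = \left(91 + 93\right) \left(\frac{\left(-2\right) \frac{1}{29}}{-1} + \frac{50}{-25}\right) = 184 \left(\left(-2\right) \frac{1}{29} \left(-1\right) + 50 \left(- \frac{1}{25}\right)\right) = 184 \left(\left(- \frac{2}{29}\right) \left(-1\right) - 2\right) = 184 \left(\frac{2}{29} - 2\right) = 184 \left(- \frac{56}{29}\right) = - \frac{10304}{29}$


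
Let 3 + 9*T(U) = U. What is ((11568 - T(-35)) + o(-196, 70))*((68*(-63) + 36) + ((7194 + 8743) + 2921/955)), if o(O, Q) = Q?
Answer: 77997645232/573 ≈ 1.3612e+8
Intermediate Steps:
T(U) = -⅓ + U/9
((11568 - T(-35)) + o(-196, 70))*((68*(-63) + 36) + ((7194 + 8743) + 2921/955)) = ((11568 - (-⅓ + (⅑)*(-35))) + 70)*((68*(-63) + 36) + ((7194 + 8743) + 2921/955)) = ((11568 - (-⅓ - 35/9)) + 70)*((-4284 + 36) + (15937 + 2921*(1/955))) = ((11568 - 1*(-38/9)) + 70)*(-4248 + (15937 + 2921/955)) = ((11568 + 38/9) + 70)*(-4248 + 15222756/955) = (104150/9 + 70)*(11165916/955) = (104780/9)*(11165916/955) = 77997645232/573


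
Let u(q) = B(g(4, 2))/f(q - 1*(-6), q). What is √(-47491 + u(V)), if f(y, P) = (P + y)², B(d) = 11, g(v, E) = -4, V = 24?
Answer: I*√138483745/54 ≈ 217.92*I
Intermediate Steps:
u(q) = 11/(6 + 2*q)² (u(q) = 11/((q + (q - 1*(-6)))²) = 11/((q + (q + 6))²) = 11/((q + (6 + q))²) = 11/((6 + 2*q)²) = 11/(6 + 2*q)²)
√(-47491 + u(V)) = √(-47491 + 11/(4*(3 + 24)²)) = √(-47491 + (11/4)/27²) = √(-47491 + (11/4)*(1/729)) = √(-47491 + 11/2916) = √(-138483745/2916) = I*√138483745/54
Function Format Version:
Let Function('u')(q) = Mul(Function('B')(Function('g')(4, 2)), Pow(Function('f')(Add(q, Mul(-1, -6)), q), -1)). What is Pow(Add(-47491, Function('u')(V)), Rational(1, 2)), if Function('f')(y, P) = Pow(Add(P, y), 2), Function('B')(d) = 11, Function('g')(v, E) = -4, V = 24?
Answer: Mul(Rational(1, 54), I, Pow(138483745, Rational(1, 2))) ≈ Mul(217.92, I)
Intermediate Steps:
Function('u')(q) = Mul(11, Pow(Add(6, Mul(2, q)), -2)) (Function('u')(q) = Mul(11, Pow(Pow(Add(q, Add(q, Mul(-1, -6))), 2), -1)) = Mul(11, Pow(Pow(Add(q, Add(q, 6)), 2), -1)) = Mul(11, Pow(Pow(Add(q, Add(6, q)), 2), -1)) = Mul(11, Pow(Pow(Add(6, Mul(2, q)), 2), -1)) = Mul(11, Pow(Add(6, Mul(2, q)), -2)))
Pow(Add(-47491, Function('u')(V)), Rational(1, 2)) = Pow(Add(-47491, Mul(Rational(11, 4), Pow(Add(3, 24), -2))), Rational(1, 2)) = Pow(Add(-47491, Mul(Rational(11, 4), Pow(27, -2))), Rational(1, 2)) = Pow(Add(-47491, Mul(Rational(11, 4), Rational(1, 729))), Rational(1, 2)) = Pow(Add(-47491, Rational(11, 2916)), Rational(1, 2)) = Pow(Rational(-138483745, 2916), Rational(1, 2)) = Mul(Rational(1, 54), I, Pow(138483745, Rational(1, 2)))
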